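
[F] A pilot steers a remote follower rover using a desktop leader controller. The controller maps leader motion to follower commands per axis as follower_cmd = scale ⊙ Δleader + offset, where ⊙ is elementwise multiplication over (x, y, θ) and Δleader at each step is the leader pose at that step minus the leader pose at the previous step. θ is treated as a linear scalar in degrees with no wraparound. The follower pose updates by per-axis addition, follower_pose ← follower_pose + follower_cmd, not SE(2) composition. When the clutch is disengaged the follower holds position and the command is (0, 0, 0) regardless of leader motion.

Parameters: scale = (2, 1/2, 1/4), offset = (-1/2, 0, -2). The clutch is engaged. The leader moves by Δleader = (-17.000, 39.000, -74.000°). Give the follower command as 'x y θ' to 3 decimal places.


axis x: 2·-17.000 + -1/2 = -34.500
axis y: 1/2·39.000 + 0 = 19.500
axis θ: 1/4·-74.000 + -2 = -20.500

-34.500 19.500 -20.500


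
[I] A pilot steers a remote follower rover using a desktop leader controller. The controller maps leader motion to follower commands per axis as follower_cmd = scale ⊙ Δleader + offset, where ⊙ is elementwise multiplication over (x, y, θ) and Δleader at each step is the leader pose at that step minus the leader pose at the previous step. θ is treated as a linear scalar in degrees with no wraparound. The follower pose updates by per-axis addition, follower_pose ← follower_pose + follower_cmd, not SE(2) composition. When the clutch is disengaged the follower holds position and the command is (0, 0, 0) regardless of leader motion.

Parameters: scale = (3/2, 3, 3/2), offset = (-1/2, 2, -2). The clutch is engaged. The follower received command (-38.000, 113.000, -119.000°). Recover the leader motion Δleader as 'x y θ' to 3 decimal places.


axis x: (-38.000 − -1/2) / (3/2) = -25.000
axis y: (113.000 − 2) / (3) = 37.000
axis θ: (-119.000 − -2) / (3/2) = -78.000

-25.000 37.000 -78.000


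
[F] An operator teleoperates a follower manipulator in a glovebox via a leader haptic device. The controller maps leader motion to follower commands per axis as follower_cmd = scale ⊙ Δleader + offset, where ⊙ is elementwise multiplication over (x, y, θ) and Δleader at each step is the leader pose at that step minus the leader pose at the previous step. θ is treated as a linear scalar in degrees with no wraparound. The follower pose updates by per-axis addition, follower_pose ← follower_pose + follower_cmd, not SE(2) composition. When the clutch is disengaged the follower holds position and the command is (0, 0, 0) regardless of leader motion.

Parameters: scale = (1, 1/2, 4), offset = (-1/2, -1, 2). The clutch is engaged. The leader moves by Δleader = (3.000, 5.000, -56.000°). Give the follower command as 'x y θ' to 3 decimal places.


axis x: 1·3.000 + -1/2 = 2.500
axis y: 1/2·5.000 + -1 = 1.500
axis θ: 4·-56.000 + 2 = -222.000

2.500 1.500 -222.000


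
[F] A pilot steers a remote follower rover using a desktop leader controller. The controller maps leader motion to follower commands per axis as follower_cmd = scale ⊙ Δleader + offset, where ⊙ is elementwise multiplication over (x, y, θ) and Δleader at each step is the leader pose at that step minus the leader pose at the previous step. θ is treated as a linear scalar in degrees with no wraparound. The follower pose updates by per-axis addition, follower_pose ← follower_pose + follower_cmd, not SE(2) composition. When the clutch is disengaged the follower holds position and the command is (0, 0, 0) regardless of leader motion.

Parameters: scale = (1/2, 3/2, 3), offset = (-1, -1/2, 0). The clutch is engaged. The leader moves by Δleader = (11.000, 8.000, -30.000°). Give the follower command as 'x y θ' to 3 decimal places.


axis x: 1/2·11.000 + -1 = 4.500
axis y: 3/2·8.000 + -1/2 = 11.500
axis θ: 3·-30.000 + 0 = -90.000

4.500 11.500 -90.000


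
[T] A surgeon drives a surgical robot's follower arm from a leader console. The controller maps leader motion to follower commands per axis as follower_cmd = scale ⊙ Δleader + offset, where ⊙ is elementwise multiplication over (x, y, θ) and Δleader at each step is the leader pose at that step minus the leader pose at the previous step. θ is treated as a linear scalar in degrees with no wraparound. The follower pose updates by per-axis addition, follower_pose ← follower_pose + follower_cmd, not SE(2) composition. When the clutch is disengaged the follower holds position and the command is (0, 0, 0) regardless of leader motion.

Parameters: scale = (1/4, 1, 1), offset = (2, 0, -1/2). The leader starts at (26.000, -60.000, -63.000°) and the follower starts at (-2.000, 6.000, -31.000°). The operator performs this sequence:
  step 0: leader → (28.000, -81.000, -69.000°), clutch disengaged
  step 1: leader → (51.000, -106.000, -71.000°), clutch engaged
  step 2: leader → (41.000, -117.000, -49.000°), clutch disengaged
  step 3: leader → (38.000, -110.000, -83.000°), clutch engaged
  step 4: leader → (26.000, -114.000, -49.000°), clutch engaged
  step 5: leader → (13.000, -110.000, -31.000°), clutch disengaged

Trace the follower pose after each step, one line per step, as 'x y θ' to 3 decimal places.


step 0: Δleader=(2.000, -21.000, -6.000°), disengaged; cmd=(0,0,0) → follower holds at (-2.000, 6.000, -31.000°)
step 1: Δleader=(23.000, -25.000, -2.000°), engaged; cmd=(7.750, -25.000, -2.500°) → follower=(5.750, -19.000, -33.500°)
step 2: Δleader=(-10.000, -11.000, 22.000°), disengaged; cmd=(0,0,0) → follower holds at (5.750, -19.000, -33.500°)
step 3: Δleader=(-3.000, 7.000, -34.000°), engaged; cmd=(1.250, 7.000, -34.500°) → follower=(7.000, -12.000, -68.000°)
step 4: Δleader=(-12.000, -4.000, 34.000°), engaged; cmd=(-1.000, -4.000, 33.500°) → follower=(6.000, -16.000, -34.500°)
step 5: Δleader=(-13.000, 4.000, 18.000°), disengaged; cmd=(0,0,0) → follower holds at (6.000, -16.000, -34.500°)

-2.000 6.000 -31.000
5.750 -19.000 -33.500
5.750 -19.000 -33.500
7.000 -12.000 -68.000
6.000 -16.000 -34.500
6.000 -16.000 -34.500


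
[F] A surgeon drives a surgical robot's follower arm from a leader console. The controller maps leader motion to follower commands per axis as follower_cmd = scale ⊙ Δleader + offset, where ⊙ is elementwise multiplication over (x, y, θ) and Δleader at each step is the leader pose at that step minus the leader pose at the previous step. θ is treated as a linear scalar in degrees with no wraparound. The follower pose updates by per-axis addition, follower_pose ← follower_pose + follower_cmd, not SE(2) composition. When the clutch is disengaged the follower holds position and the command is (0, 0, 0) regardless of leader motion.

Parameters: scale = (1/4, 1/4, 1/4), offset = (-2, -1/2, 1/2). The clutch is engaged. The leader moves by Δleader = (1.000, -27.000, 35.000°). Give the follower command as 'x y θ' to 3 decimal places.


-1.750 -7.250 9.250

axis x: 1/4·1.000 + -2 = -1.750
axis y: 1/4·-27.000 + -1/2 = -7.250
axis θ: 1/4·35.000 + 1/2 = 9.250


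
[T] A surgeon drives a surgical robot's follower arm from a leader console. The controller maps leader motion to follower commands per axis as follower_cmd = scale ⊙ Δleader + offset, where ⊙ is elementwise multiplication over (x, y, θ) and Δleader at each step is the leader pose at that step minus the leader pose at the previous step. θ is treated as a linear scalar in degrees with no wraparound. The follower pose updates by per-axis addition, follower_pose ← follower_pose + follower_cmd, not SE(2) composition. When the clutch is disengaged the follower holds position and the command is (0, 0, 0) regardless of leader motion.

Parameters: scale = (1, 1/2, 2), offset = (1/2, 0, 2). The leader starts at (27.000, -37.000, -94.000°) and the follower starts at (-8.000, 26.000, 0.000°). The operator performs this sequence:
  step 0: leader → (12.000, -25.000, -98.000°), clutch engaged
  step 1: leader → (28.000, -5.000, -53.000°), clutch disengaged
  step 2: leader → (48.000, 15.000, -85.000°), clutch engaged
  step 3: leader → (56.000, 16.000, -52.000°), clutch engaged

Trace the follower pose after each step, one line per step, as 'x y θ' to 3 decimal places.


-22.500 32.000 -6.000
-22.500 32.000 -6.000
-2.000 42.000 -68.000
6.500 42.500 0.000

step 0: Δleader=(-15.000, 12.000, -4.000°), engaged; cmd=(-14.500, 6.000, -6.000°) → follower=(-22.500, 32.000, -6.000°)
step 1: Δleader=(16.000, 20.000, 45.000°), disengaged; cmd=(0,0,0) → follower holds at (-22.500, 32.000, -6.000°)
step 2: Δleader=(20.000, 20.000, -32.000°), engaged; cmd=(20.500, 10.000, -62.000°) → follower=(-2.000, 42.000, -68.000°)
step 3: Δleader=(8.000, 1.000, 33.000°), engaged; cmd=(8.500, 0.500, 68.000°) → follower=(6.500, 42.500, 0.000°)


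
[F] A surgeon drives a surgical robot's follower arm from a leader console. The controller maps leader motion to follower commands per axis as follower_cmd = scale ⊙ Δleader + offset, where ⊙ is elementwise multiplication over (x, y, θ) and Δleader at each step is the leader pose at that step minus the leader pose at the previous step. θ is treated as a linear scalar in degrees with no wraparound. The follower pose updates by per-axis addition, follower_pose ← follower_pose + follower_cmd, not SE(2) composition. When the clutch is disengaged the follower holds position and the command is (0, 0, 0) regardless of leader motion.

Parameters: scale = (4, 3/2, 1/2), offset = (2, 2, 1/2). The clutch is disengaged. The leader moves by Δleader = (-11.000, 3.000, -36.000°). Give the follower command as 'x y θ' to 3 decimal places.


0.000 0.000 0.000

clutch disengaged → follower holds; cmd = (0, 0, 0)


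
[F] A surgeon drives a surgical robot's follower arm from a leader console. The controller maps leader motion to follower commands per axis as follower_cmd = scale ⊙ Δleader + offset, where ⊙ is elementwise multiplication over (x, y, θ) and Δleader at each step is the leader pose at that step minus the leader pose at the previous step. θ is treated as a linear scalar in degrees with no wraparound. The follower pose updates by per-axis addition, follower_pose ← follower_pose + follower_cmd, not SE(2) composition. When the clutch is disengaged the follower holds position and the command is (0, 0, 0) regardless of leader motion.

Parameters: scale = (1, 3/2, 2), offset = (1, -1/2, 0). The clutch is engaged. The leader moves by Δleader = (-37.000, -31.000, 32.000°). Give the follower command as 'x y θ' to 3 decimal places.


-36.000 -47.000 64.000

axis x: 1·-37.000 + 1 = -36.000
axis y: 3/2·-31.000 + -1/2 = -47.000
axis θ: 2·32.000 + 0 = 64.000


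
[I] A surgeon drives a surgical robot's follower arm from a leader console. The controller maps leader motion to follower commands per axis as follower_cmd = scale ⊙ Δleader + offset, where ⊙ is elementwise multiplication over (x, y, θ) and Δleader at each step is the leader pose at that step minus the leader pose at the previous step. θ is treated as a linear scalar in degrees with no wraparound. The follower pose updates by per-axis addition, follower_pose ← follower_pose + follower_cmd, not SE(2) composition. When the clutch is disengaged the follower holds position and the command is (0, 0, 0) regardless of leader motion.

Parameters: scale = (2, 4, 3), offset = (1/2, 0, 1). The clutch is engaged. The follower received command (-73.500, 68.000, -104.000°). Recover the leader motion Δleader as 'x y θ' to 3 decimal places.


-37.000 17.000 -35.000

axis x: (-73.500 − 1/2) / (2) = -37.000
axis y: (68.000 − 0) / (4) = 17.000
axis θ: (-104.000 − 1) / (3) = -35.000


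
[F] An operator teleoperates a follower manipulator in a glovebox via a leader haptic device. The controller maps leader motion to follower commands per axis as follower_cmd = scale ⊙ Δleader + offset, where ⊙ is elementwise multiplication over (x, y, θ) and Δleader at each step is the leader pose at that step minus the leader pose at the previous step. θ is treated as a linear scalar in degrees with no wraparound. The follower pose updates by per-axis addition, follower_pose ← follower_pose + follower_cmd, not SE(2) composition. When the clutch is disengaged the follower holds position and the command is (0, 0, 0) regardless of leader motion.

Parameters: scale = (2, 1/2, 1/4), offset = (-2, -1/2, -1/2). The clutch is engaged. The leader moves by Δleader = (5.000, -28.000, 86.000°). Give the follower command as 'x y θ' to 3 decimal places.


axis x: 2·5.000 + -2 = 8.000
axis y: 1/2·-28.000 + -1/2 = -14.500
axis θ: 1/4·86.000 + -1/2 = 21.000

8.000 -14.500 21.000


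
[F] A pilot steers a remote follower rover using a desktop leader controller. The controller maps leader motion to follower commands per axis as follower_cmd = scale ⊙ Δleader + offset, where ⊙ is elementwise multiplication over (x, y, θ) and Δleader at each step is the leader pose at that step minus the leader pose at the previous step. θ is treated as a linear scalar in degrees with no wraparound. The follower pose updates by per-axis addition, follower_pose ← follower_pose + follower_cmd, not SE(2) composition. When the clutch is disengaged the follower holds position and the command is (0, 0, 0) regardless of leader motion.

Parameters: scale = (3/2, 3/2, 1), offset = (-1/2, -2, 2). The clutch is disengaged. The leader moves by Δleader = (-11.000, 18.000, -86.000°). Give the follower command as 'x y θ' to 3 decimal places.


clutch disengaged → follower holds; cmd = (0, 0, 0)

0.000 0.000 0.000


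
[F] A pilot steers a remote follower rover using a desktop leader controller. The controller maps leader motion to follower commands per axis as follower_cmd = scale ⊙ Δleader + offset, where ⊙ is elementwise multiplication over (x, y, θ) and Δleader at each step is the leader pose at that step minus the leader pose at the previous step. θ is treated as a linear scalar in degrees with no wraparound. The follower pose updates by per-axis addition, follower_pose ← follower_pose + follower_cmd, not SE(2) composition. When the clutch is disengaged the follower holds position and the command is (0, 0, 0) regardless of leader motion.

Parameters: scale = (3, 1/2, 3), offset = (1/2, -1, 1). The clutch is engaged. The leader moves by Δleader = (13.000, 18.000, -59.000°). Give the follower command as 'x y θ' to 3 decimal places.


39.500 8.000 -176.000

axis x: 3·13.000 + 1/2 = 39.500
axis y: 1/2·18.000 + -1 = 8.000
axis θ: 3·-59.000 + 1 = -176.000


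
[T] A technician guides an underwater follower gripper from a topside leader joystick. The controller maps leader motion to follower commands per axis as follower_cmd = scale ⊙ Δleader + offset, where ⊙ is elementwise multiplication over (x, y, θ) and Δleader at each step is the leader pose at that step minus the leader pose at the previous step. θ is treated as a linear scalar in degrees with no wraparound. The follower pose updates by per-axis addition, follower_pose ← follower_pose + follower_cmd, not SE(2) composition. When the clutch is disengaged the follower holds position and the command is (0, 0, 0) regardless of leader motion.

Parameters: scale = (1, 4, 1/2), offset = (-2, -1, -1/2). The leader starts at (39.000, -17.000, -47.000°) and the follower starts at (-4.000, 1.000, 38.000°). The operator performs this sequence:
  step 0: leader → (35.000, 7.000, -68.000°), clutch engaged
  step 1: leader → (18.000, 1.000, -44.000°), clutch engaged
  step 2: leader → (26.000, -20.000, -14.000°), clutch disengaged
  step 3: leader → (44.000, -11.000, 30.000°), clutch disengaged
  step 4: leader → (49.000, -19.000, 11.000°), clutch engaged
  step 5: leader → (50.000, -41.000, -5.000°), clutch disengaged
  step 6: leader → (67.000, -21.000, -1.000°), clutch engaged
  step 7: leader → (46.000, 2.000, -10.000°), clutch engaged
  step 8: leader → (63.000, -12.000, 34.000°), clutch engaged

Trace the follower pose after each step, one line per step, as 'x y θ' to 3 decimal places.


step 0: Δleader=(-4.000, 24.000, -21.000°), engaged; cmd=(-6.000, 95.000, -11.000°) → follower=(-10.000, 96.000, 27.000°)
step 1: Δleader=(-17.000, -6.000, 24.000°), engaged; cmd=(-19.000, -25.000, 11.500°) → follower=(-29.000, 71.000, 38.500°)
step 2: Δleader=(8.000, -21.000, 30.000°), disengaged; cmd=(0,0,0) → follower holds at (-29.000, 71.000, 38.500°)
step 3: Δleader=(18.000, 9.000, 44.000°), disengaged; cmd=(0,0,0) → follower holds at (-29.000, 71.000, 38.500°)
step 4: Δleader=(5.000, -8.000, -19.000°), engaged; cmd=(3.000, -33.000, -10.000°) → follower=(-26.000, 38.000, 28.500°)
step 5: Δleader=(1.000, -22.000, -16.000°), disengaged; cmd=(0,0,0) → follower holds at (-26.000, 38.000, 28.500°)
step 6: Δleader=(17.000, 20.000, 4.000°), engaged; cmd=(15.000, 79.000, 1.500°) → follower=(-11.000, 117.000, 30.000°)
step 7: Δleader=(-21.000, 23.000, -9.000°), engaged; cmd=(-23.000, 91.000, -5.000°) → follower=(-34.000, 208.000, 25.000°)
step 8: Δleader=(17.000, -14.000, 44.000°), engaged; cmd=(15.000, -57.000, 21.500°) → follower=(-19.000, 151.000, 46.500°)

-10.000 96.000 27.000
-29.000 71.000 38.500
-29.000 71.000 38.500
-29.000 71.000 38.500
-26.000 38.000 28.500
-26.000 38.000 28.500
-11.000 117.000 30.000
-34.000 208.000 25.000
-19.000 151.000 46.500


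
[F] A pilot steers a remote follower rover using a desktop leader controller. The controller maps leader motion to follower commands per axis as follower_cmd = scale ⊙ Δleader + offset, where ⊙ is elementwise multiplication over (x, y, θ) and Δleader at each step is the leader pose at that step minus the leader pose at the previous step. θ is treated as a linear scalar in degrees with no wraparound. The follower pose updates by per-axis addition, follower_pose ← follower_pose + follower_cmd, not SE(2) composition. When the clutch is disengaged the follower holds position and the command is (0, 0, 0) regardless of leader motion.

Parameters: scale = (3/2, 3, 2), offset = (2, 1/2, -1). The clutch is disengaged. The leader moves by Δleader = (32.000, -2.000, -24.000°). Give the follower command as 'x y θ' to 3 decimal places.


clutch disengaged → follower holds; cmd = (0, 0, 0)

0.000 0.000 0.000


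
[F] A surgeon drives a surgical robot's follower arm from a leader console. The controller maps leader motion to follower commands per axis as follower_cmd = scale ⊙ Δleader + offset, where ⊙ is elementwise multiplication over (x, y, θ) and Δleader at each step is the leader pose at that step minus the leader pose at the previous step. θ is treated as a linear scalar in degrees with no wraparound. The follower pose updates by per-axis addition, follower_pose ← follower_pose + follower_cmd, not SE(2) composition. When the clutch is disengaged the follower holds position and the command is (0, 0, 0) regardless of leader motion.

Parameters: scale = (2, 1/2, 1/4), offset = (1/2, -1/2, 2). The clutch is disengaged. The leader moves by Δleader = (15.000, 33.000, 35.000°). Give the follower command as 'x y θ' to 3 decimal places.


0.000 0.000 0.000

clutch disengaged → follower holds; cmd = (0, 0, 0)


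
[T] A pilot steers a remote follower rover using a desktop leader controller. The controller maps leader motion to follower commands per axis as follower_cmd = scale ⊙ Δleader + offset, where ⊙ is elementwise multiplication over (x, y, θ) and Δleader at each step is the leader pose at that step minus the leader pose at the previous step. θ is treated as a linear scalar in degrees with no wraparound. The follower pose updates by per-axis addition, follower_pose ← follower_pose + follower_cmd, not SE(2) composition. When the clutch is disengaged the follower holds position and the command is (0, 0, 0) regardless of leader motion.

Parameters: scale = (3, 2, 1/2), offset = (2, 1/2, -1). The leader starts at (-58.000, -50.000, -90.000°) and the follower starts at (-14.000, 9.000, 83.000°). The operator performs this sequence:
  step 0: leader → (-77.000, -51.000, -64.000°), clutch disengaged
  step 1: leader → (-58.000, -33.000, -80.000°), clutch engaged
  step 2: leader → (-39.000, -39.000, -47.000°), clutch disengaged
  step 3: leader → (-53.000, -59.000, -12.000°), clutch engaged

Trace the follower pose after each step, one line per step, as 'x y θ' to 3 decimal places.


step 0: Δleader=(-19.000, -1.000, 26.000°), disengaged; cmd=(0,0,0) → follower holds at (-14.000, 9.000, 83.000°)
step 1: Δleader=(19.000, 18.000, -16.000°), engaged; cmd=(59.000, 36.500, -9.000°) → follower=(45.000, 45.500, 74.000°)
step 2: Δleader=(19.000, -6.000, 33.000°), disengaged; cmd=(0,0,0) → follower holds at (45.000, 45.500, 74.000°)
step 3: Δleader=(-14.000, -20.000, 35.000°), engaged; cmd=(-40.000, -39.500, 16.500°) → follower=(5.000, 6.000, 90.500°)

-14.000 9.000 83.000
45.000 45.500 74.000
45.000 45.500 74.000
5.000 6.000 90.500


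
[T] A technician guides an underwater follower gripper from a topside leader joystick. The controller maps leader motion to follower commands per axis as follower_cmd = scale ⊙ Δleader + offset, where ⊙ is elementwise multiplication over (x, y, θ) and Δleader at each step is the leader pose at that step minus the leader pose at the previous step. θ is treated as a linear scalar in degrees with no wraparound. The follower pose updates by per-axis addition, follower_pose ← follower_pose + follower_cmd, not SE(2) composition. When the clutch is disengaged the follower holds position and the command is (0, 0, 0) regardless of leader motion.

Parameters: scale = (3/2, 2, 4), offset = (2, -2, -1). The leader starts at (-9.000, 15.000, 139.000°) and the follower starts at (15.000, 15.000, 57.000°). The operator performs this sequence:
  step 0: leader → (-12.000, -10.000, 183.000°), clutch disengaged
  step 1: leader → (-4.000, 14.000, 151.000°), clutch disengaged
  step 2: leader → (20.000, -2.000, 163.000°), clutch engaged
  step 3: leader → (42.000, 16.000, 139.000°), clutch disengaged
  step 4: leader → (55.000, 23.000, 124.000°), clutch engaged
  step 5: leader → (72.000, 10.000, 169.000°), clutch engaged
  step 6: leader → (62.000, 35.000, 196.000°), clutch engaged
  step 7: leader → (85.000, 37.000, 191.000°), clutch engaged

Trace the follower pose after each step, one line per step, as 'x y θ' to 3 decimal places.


step 0: Δleader=(-3.000, -25.000, 44.000°), disengaged; cmd=(0,0,0) → follower holds at (15.000, 15.000, 57.000°)
step 1: Δleader=(8.000, 24.000, -32.000°), disengaged; cmd=(0,0,0) → follower holds at (15.000, 15.000, 57.000°)
step 2: Δleader=(24.000, -16.000, 12.000°), engaged; cmd=(38.000, -34.000, 47.000°) → follower=(53.000, -19.000, 104.000°)
step 3: Δleader=(22.000, 18.000, -24.000°), disengaged; cmd=(0,0,0) → follower holds at (53.000, -19.000, 104.000°)
step 4: Δleader=(13.000, 7.000, -15.000°), engaged; cmd=(21.500, 12.000, -61.000°) → follower=(74.500, -7.000, 43.000°)
step 5: Δleader=(17.000, -13.000, 45.000°), engaged; cmd=(27.500, -28.000, 179.000°) → follower=(102.000, -35.000, 222.000°)
step 6: Δleader=(-10.000, 25.000, 27.000°), engaged; cmd=(-13.000, 48.000, 107.000°) → follower=(89.000, 13.000, 329.000°)
step 7: Δleader=(23.000, 2.000, -5.000°), engaged; cmd=(36.500, 2.000, -21.000°) → follower=(125.500, 15.000, 308.000°)

15.000 15.000 57.000
15.000 15.000 57.000
53.000 -19.000 104.000
53.000 -19.000 104.000
74.500 -7.000 43.000
102.000 -35.000 222.000
89.000 13.000 329.000
125.500 15.000 308.000


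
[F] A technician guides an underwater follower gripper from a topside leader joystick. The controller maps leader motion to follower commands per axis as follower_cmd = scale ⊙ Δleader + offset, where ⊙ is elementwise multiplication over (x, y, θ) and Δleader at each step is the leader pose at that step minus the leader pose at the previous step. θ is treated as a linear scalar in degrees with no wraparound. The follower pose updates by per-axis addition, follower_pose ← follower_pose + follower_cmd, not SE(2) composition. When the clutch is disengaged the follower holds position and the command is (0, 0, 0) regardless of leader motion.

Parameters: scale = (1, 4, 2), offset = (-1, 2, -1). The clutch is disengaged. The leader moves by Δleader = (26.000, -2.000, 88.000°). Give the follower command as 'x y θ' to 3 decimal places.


clutch disengaged → follower holds; cmd = (0, 0, 0)

0.000 0.000 0.000


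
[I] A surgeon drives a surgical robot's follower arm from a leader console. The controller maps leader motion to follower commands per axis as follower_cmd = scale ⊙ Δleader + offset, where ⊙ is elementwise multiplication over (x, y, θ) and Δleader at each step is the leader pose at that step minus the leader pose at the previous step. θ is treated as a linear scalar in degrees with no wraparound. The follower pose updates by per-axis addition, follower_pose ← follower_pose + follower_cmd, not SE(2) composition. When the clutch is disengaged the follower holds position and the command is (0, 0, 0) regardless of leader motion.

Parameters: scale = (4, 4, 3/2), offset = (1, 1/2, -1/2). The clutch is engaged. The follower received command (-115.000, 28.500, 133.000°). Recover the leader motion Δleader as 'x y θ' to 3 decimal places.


axis x: (-115.000 − 1) / (4) = -29.000
axis y: (28.500 − 1/2) / (4) = 7.000
axis θ: (133.000 − -1/2) / (3/2) = 89.000

-29.000 7.000 89.000


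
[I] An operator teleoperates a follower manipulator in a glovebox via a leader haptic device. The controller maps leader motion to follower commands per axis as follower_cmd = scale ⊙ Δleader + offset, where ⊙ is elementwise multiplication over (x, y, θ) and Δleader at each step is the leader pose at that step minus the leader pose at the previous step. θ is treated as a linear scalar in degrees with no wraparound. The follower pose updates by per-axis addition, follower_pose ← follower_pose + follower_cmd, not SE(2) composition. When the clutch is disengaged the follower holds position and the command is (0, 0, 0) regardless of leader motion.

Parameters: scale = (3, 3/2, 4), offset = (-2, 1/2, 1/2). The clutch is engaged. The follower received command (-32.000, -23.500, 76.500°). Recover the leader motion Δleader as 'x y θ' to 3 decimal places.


-10.000 -16.000 19.000

axis x: (-32.000 − -2) / (3) = -10.000
axis y: (-23.500 − 1/2) / (3/2) = -16.000
axis θ: (76.500 − 1/2) / (4) = 19.000


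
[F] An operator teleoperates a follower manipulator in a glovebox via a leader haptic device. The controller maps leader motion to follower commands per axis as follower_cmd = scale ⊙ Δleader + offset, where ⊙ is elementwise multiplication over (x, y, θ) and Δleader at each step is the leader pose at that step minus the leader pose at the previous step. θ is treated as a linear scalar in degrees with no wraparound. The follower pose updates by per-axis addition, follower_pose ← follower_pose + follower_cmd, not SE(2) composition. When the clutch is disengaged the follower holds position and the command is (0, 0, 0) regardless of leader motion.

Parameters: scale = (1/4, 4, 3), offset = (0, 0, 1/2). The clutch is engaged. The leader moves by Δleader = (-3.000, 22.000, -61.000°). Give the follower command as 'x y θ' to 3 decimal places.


axis x: 1/4·-3.000 + 0 = -0.750
axis y: 4·22.000 + 0 = 88.000
axis θ: 3·-61.000 + 1/2 = -182.500

-0.750 88.000 -182.500


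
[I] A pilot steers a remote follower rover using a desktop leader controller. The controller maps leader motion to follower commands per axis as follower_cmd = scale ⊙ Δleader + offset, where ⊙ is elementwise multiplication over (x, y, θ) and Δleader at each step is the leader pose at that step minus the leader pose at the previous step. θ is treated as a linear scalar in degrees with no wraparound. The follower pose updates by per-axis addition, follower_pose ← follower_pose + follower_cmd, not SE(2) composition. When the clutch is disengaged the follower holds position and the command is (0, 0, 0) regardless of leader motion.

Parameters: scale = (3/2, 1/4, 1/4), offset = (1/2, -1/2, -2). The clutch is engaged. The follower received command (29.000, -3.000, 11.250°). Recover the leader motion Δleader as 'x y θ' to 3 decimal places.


19.000 -10.000 53.000

axis x: (29.000 − 1/2) / (3/2) = 19.000
axis y: (-3.000 − -1/2) / (1/4) = -10.000
axis θ: (11.250 − -2) / (1/4) = 53.000


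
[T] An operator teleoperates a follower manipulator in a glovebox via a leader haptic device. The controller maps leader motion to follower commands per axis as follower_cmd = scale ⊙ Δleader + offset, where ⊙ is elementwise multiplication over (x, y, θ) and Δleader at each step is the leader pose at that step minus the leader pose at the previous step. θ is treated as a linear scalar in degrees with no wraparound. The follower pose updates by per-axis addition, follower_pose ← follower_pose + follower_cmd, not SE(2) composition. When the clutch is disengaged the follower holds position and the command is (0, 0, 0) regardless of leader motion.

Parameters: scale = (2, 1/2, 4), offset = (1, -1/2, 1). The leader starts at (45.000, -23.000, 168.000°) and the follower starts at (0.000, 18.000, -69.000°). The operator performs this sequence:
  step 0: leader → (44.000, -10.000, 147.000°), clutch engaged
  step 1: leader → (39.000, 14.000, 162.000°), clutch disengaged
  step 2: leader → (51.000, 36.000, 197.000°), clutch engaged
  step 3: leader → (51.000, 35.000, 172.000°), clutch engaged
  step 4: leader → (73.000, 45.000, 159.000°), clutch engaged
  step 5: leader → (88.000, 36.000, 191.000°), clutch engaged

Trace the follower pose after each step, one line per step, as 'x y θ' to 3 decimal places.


step 0: Δleader=(-1.000, 13.000, -21.000°), engaged; cmd=(-1.000, 6.000, -83.000°) → follower=(-1.000, 24.000, -152.000°)
step 1: Δleader=(-5.000, 24.000, 15.000°), disengaged; cmd=(0,0,0) → follower holds at (-1.000, 24.000, -152.000°)
step 2: Δleader=(12.000, 22.000, 35.000°), engaged; cmd=(25.000, 10.500, 141.000°) → follower=(24.000, 34.500, -11.000°)
step 3: Δleader=(0.000, -1.000, -25.000°), engaged; cmd=(1.000, -1.000, -99.000°) → follower=(25.000, 33.500, -110.000°)
step 4: Δleader=(22.000, 10.000, -13.000°), engaged; cmd=(45.000, 4.500, -51.000°) → follower=(70.000, 38.000, -161.000°)
step 5: Δleader=(15.000, -9.000, 32.000°), engaged; cmd=(31.000, -5.000, 129.000°) → follower=(101.000, 33.000, -32.000°)

-1.000 24.000 -152.000
-1.000 24.000 -152.000
24.000 34.500 -11.000
25.000 33.500 -110.000
70.000 38.000 -161.000
101.000 33.000 -32.000


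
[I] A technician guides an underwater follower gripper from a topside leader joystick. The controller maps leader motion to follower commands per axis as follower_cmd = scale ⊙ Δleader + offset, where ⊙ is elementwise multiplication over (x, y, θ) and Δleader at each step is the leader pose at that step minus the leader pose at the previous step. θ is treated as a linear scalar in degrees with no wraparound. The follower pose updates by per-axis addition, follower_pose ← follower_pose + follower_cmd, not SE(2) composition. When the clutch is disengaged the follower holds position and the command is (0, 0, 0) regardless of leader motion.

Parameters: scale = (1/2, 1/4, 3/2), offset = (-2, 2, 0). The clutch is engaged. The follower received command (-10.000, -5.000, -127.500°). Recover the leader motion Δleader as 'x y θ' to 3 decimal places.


axis x: (-10.000 − -2) / (1/2) = -16.000
axis y: (-5.000 − 2) / (1/4) = -28.000
axis θ: (-127.500 − 0) / (3/2) = -85.000

-16.000 -28.000 -85.000


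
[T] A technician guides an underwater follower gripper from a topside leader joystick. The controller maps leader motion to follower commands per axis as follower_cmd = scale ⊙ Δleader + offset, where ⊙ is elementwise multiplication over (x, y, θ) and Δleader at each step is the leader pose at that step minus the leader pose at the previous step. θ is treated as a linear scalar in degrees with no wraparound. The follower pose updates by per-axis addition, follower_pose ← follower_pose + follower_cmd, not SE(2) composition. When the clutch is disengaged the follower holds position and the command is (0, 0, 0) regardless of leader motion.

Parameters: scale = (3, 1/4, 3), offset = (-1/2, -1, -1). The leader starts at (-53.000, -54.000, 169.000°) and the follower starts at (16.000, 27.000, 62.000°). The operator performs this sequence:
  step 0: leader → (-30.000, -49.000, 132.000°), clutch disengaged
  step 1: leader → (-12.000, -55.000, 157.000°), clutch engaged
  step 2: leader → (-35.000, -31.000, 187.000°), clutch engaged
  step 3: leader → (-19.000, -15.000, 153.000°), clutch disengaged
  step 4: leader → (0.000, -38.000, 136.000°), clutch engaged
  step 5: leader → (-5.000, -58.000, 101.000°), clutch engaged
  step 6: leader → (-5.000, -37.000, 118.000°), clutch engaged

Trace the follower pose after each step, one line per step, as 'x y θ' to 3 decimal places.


step 0: Δleader=(23.000, 5.000, -37.000°), disengaged; cmd=(0,0,0) → follower holds at (16.000, 27.000, 62.000°)
step 1: Δleader=(18.000, -6.000, 25.000°), engaged; cmd=(53.500, -2.500, 74.000°) → follower=(69.500, 24.500, 136.000°)
step 2: Δleader=(-23.000, 24.000, 30.000°), engaged; cmd=(-69.500, 5.000, 89.000°) → follower=(0.000, 29.500, 225.000°)
step 3: Δleader=(16.000, 16.000, -34.000°), disengaged; cmd=(0,0,0) → follower holds at (0.000, 29.500, 225.000°)
step 4: Δleader=(19.000, -23.000, -17.000°), engaged; cmd=(56.500, -6.750, -52.000°) → follower=(56.500, 22.750, 173.000°)
step 5: Δleader=(-5.000, -20.000, -35.000°), engaged; cmd=(-15.500, -6.000, -106.000°) → follower=(41.000, 16.750, 67.000°)
step 6: Δleader=(0.000, 21.000, 17.000°), engaged; cmd=(-0.500, 4.250, 50.000°) → follower=(40.500, 21.000, 117.000°)

16.000 27.000 62.000
69.500 24.500 136.000
0.000 29.500 225.000
0.000 29.500 225.000
56.500 22.750 173.000
41.000 16.750 67.000
40.500 21.000 117.000


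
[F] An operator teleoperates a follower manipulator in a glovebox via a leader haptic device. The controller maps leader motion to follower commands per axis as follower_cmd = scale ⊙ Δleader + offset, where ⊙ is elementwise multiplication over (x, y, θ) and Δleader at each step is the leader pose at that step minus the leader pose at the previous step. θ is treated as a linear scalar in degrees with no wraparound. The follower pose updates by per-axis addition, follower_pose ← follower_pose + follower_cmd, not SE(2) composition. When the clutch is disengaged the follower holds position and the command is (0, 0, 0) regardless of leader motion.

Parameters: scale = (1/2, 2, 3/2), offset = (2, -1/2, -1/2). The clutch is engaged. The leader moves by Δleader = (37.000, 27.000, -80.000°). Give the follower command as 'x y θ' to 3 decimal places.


axis x: 1/2·37.000 + 2 = 20.500
axis y: 2·27.000 + -1/2 = 53.500
axis θ: 3/2·-80.000 + -1/2 = -120.500

20.500 53.500 -120.500


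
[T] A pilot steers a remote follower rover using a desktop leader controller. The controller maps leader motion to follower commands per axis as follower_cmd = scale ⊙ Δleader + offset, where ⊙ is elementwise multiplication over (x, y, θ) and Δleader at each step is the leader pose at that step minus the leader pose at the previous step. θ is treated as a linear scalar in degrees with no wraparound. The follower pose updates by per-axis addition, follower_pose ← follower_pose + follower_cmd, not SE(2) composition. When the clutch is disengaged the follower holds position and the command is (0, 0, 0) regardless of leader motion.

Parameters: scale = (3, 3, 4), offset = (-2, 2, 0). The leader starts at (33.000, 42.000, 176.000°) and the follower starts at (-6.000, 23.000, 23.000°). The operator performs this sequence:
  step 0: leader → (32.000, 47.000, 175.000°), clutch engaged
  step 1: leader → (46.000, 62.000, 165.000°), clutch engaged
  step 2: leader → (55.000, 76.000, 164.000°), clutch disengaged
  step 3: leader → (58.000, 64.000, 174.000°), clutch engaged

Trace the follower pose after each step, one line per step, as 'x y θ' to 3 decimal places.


step 0: Δleader=(-1.000, 5.000, -1.000°), engaged; cmd=(-5.000, 17.000, -4.000°) → follower=(-11.000, 40.000, 19.000°)
step 1: Δleader=(14.000, 15.000, -10.000°), engaged; cmd=(40.000, 47.000, -40.000°) → follower=(29.000, 87.000, -21.000°)
step 2: Δleader=(9.000, 14.000, -1.000°), disengaged; cmd=(0,0,0) → follower holds at (29.000, 87.000, -21.000°)
step 3: Δleader=(3.000, -12.000, 10.000°), engaged; cmd=(7.000, -34.000, 40.000°) → follower=(36.000, 53.000, 19.000°)

-11.000 40.000 19.000
29.000 87.000 -21.000
29.000 87.000 -21.000
36.000 53.000 19.000


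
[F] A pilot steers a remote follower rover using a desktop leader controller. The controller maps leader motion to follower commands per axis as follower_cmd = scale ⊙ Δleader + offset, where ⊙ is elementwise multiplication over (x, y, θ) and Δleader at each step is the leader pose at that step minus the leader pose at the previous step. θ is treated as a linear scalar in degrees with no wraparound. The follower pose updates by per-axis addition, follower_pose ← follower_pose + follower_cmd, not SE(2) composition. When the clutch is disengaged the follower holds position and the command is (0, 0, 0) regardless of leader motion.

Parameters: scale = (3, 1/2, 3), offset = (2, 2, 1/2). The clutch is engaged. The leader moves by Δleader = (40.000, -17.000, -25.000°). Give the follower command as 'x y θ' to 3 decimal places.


122.000 -6.500 -74.500

axis x: 3·40.000 + 2 = 122.000
axis y: 1/2·-17.000 + 2 = -6.500
axis θ: 3·-25.000 + 1/2 = -74.500


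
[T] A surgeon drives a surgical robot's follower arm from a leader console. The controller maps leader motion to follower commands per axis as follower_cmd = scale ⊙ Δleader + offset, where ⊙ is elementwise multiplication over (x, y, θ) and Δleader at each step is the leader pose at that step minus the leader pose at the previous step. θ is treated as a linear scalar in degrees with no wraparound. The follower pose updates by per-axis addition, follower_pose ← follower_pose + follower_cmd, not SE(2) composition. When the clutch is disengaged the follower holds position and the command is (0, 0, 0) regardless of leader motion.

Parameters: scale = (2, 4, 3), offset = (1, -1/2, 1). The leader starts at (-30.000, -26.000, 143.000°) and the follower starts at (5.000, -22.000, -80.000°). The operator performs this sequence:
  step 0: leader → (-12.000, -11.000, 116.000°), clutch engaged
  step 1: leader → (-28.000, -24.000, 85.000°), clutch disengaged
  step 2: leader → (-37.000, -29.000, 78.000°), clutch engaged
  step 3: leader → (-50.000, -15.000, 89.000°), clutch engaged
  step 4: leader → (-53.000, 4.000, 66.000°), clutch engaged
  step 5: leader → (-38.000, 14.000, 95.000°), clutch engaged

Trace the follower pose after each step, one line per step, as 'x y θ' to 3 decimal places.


42.000 37.500 -160.000
42.000 37.500 -160.000
25.000 17.000 -180.000
0.000 72.500 -146.000
-5.000 148.000 -214.000
26.000 187.500 -126.000

step 0: Δleader=(18.000, 15.000, -27.000°), engaged; cmd=(37.000, 59.500, -80.000°) → follower=(42.000, 37.500, -160.000°)
step 1: Δleader=(-16.000, -13.000, -31.000°), disengaged; cmd=(0,0,0) → follower holds at (42.000, 37.500, -160.000°)
step 2: Δleader=(-9.000, -5.000, -7.000°), engaged; cmd=(-17.000, -20.500, -20.000°) → follower=(25.000, 17.000, -180.000°)
step 3: Δleader=(-13.000, 14.000, 11.000°), engaged; cmd=(-25.000, 55.500, 34.000°) → follower=(0.000, 72.500, -146.000°)
step 4: Δleader=(-3.000, 19.000, -23.000°), engaged; cmd=(-5.000, 75.500, -68.000°) → follower=(-5.000, 148.000, -214.000°)
step 5: Δleader=(15.000, 10.000, 29.000°), engaged; cmd=(31.000, 39.500, 88.000°) → follower=(26.000, 187.500, -126.000°)
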